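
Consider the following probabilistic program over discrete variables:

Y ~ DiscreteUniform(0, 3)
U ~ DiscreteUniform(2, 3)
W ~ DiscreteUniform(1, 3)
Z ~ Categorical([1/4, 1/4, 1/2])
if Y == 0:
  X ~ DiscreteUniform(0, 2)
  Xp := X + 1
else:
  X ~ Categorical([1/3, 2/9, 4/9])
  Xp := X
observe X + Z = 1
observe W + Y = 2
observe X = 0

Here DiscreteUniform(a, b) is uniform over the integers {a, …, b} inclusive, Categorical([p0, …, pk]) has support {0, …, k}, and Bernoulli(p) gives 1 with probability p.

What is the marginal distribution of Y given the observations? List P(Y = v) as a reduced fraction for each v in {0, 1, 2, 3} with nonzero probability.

P(Y=0) = 1/2, P(Y=1) = 1/2

Enumerate traces; 4 have nonzero weight after conditioning:
  (Y=0, U=2, W=2, Z=1, X=0) weight 1/288
  (Y=0, U=3, W=2, Z=1, X=0) weight 1/288
  (Y=1, U=2, W=1, Z=1, X=0) weight 1/288
  (Y=1, U=3, W=1, Z=1, X=0) weight 1/288
Group by Y:
  weight(Y=0) = 1/144
  weight(Y=1) = 1/144
Total weight = 1/144 + 1/144 = 1/72
P(Y=0 | obs) = 1/144 / 1/72 = 1/2
P(Y=1 | obs) = 1/144 / 1/72 = 1/2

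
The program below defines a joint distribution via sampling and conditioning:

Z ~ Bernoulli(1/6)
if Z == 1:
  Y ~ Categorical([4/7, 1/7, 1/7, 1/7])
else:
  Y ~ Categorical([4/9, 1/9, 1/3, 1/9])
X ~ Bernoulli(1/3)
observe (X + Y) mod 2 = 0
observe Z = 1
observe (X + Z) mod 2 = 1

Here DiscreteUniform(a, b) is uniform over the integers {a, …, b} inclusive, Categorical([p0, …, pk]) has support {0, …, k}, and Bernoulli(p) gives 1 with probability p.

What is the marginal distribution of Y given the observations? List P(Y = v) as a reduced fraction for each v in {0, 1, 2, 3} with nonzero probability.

P(Y=0) = 4/5, P(Y=2) = 1/5

Enumerate traces; 2 have nonzero weight after conditioning:
  (Z=1, Y=0, X=0) weight 4/63
  (Z=1, Y=2, X=0) weight 1/63
Group by Y:
  weight(Y=0) = 4/63
  weight(Y=2) = 1/63
Total weight = 4/63 + 1/63 = 5/63
P(Y=0 | obs) = 4/63 / 5/63 = 4/5
P(Y=2 | obs) = 1/63 / 5/63 = 1/5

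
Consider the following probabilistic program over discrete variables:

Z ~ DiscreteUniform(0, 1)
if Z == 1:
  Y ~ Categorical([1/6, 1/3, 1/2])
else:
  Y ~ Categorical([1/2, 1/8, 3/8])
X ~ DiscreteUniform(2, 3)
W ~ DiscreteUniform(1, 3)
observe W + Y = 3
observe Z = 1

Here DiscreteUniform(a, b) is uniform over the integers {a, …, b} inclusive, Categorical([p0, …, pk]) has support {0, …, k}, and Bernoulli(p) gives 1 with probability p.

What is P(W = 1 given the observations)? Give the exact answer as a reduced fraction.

Enumerate traces; 6 have nonzero weight after conditioning:
  (Z=1, Y=0, X=2, W=3) weight 1/72
  (Z=1, Y=0, X=3, W=3) weight 1/72
  (Z=1, Y=1, X=2, W=2) weight 1/36
  (Z=1, Y=1, X=3, W=2) weight 1/36
  (Z=1, Y=2, X=2, W=1) weight 1/24
  (Z=1, Y=2, X=3, W=1) weight 1/24
Group by W:
  weight(W=1) = 1/12
  weight(W=2) = 1/18
  weight(W=3) = 1/36
Total weight = 1/12 + 1/18 + 1/36 = 1/6
P(W=1 | obs) = 1/12 / 1/6 = 1/2
P(W=2 | obs) = 1/18 / 1/6 = 1/3
P(W=3 | obs) = 1/36 / 1/6 = 1/6

P(W = 1 | obs) = 1/2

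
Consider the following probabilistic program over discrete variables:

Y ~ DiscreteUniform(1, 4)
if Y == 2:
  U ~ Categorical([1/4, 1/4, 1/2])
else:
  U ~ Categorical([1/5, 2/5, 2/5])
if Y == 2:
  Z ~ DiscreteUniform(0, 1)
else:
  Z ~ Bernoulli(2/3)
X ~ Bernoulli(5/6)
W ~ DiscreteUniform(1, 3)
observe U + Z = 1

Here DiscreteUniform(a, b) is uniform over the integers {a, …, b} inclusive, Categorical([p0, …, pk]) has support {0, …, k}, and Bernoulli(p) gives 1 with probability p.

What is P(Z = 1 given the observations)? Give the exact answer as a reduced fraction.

P(Z = 1 | obs) = 1/2

Enumerate traces; 48 have nonzero weight after conditioning:
  (Y=1, U=0, Z=1, X=0, W=1) weight 1/540
  (Y=1, U=0, Z=1, X=0, W=2) weight 1/540
  (Y=1, U=0, Z=1, X=0, W=3) weight 1/540
  (Y=1, U=0, Z=1, X=1, W=1) weight 1/108
  (Y=1, U=0, Z=1, X=1, W=2) weight 1/108
  (Y=1, U=0, Z=1, X=1, W=3) weight 1/108
  (Y=1, U=1, Z=0, X=0, W=1) weight 1/540
  (Y=1, U=1, Z=0, X=0, W=2) weight 1/540
  … 40 more
Group by Z:
  weight(Z=0) = 21/160
  weight(Z=1) = 21/160
Total weight = 21/160 + 21/160 = 21/80
P(Z=0 | obs) = 21/160 / 21/80 = 1/2
P(Z=1 | obs) = 21/160 / 21/80 = 1/2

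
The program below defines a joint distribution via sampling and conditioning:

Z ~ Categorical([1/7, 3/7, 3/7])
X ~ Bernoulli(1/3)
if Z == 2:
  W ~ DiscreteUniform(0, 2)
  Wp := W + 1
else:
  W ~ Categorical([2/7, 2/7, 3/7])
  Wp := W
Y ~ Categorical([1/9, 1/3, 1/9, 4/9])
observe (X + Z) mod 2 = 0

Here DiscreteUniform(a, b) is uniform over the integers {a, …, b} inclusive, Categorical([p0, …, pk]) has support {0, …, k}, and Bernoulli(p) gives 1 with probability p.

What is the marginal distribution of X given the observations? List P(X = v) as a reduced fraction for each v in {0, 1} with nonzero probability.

P(X=0) = 8/11, P(X=1) = 3/11

Enumerate traces; 36 have nonzero weight after conditioning:
  (Z=0, X=0, W=0, Y=0) weight 4/1323
  (Z=0, X=0, W=0, Y=1) weight 4/441
  (Z=0, X=0, W=0, Y=2) weight 4/1323
  (Z=0, X=0, W=0, Y=3) weight 16/1323
  (Z=0, X=0, W=1, Y=0) weight 4/1323
  (Z=0, X=0, W=1, Y=1) weight 4/441
  (Z=0, X=0, W=1, Y=2) weight 4/1323
  (Z=0, X=0, W=1, Y=3) weight 16/1323
  (Z=1, X=1, W=0, Y=0) weight 2/441
  … 27 more
Group by X:
  weight(X=0) = 8/21
  weight(X=1) = 1/7
Total weight = 8/21 + 1/7 = 11/21
P(X=0 | obs) = 8/21 / 11/21 = 8/11
P(X=1 | obs) = 1/7 / 11/21 = 3/11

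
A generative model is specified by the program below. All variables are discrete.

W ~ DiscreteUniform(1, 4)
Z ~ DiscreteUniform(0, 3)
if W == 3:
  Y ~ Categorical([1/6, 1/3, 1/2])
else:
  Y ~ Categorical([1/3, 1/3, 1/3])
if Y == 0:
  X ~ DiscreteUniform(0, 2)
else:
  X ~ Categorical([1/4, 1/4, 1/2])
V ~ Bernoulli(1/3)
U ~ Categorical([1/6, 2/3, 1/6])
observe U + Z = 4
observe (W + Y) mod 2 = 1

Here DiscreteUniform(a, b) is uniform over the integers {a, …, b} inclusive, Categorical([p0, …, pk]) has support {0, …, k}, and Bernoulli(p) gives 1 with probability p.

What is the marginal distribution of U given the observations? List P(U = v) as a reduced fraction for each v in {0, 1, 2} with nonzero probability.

Enumerate traces; 72 have nonzero weight after conditioning:
  (W=1, Z=2, Y=0, X=0, V=0, U=2) weight 1/1296
  (W=1, Z=2, Y=0, X=0, V=1, U=2) weight 1/2592
  (W=1, Z=2, Y=0, X=1, V=0, U=2) weight 1/1296
  (W=1, Z=2, Y=0, X=1, V=1, U=2) weight 1/2592
  (W=1, Z=2, Y=0, X=2, V=0, U=2) weight 1/1296
  (W=1, Z=2, Y=0, X=2, V=1, U=2) weight 1/2592
  (W=1, Z=2, Y=2, X=0, V=0, U=2) weight 1/1728
  (W=1, Z=2, Y=2, X=0, V=1, U=2) weight 1/3456
  (W=1, Z=3, Y=0, X=0, V=0, U=1) weight 1/324
  … 63 more
Group by U:
  weight(U=1) = 1/12
  weight(U=2) = 1/48
Total weight = 1/12 + 1/48 = 5/48
P(U=1 | obs) = 1/12 / 5/48 = 4/5
P(U=2 | obs) = 1/48 / 5/48 = 1/5

P(U=1) = 4/5, P(U=2) = 1/5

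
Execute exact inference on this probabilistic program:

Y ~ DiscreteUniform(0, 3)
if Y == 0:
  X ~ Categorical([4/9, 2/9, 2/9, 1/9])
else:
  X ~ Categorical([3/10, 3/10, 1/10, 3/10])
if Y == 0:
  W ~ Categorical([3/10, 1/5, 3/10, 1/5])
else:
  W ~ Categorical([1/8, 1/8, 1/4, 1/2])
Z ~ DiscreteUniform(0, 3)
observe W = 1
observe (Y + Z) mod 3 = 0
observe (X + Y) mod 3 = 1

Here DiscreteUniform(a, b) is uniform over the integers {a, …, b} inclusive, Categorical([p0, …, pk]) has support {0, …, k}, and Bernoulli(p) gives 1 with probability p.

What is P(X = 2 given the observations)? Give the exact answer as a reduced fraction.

P(X = 2 | obs) = 9/181

Enumerate traces; 7 have nonzero weight after conditioning:
  (Y=0, X=1, W=1, Z=0) weight 1/360
  (Y=0, X=1, W=1, Z=3) weight 1/360
  (Y=1, X=0, W=1, Z=2) weight 3/1280
  (Y=1, X=3, W=1, Z=2) weight 3/1280
  (Y=2, X=2, W=1, Z=1) weight 1/1280
  (Y=3, X=1, W=1, Z=0) weight 3/1280
  (Y=3, X=1, W=1, Z=3) weight 3/1280
Group by X:
  weight(X=0) = 3/1280
  weight(X=1) = 59/5760
  weight(X=2) = 1/1280
  weight(X=3) = 3/1280
Total weight = 3/1280 + 59/5760 + 1/1280 + 3/1280 = 181/11520
P(X=0 | obs) = 3/1280 / 181/11520 = 27/181
P(X=1 | obs) = 59/5760 / 181/11520 = 118/181
P(X=2 | obs) = 1/1280 / 181/11520 = 9/181
P(X=3 | obs) = 3/1280 / 181/11520 = 27/181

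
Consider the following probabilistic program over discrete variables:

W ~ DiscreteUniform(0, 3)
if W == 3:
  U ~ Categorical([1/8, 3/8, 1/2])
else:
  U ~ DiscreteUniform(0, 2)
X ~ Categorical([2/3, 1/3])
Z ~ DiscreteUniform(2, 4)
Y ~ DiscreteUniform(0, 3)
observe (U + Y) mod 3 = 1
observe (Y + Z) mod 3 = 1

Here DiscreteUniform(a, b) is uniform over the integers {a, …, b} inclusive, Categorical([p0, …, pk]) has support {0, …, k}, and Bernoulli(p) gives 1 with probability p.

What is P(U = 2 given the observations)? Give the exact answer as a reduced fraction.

P(U = 2 | obs) = 12/43

Enumerate traces; 32 have nonzero weight after conditioning:
  (W=0, U=0, X=0, Z=3, Y=1) weight 1/216
  (W=0, U=0, X=1, Z=3, Y=1) weight 1/432
  (W=0, U=1, X=0, Z=4, Y=0) weight 1/216
  (W=0, U=1, X=0, Z=4, Y=3) weight 1/216
  (W=0, U=1, X=1, Z=4, Y=0) weight 1/432
  (W=0, U=1, X=1, Z=4, Y=3) weight 1/432
  (W=0, U=2, X=0, Z=2, Y=2) weight 1/216
  (W=0, U=2, X=1, Z=2, Y=2) weight 1/432
  … 24 more
Group by U:
  weight(U=0) = 3/128
  weight(U=1) = 11/192
  weight(U=2) = 1/32
Total weight = 3/128 + 11/192 + 1/32 = 43/384
P(U=0 | obs) = 3/128 / 43/384 = 9/43
P(U=1 | obs) = 11/192 / 43/384 = 22/43
P(U=2 | obs) = 1/32 / 43/384 = 12/43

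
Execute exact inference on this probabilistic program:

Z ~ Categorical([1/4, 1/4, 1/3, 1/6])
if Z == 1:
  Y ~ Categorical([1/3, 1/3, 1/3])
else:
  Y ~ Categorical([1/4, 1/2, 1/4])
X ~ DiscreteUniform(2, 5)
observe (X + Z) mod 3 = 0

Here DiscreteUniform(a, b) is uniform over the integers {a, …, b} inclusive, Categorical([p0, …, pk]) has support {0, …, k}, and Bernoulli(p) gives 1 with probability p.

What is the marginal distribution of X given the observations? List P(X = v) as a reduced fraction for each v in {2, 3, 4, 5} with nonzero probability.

P(X=2) = 1/5, P(X=3) = 1/3, P(X=4) = 4/15, P(X=5) = 1/5

Enumerate traces; 15 have nonzero weight after conditioning:
  (Z=0, Y=0, X=3) weight 1/64
  (Z=0, Y=1, X=3) weight 1/32
  (Z=0, Y=2, X=3) weight 1/64
  (Z=1, Y=0, X=2) weight 1/48
  (Z=1, Y=0, X=5) weight 1/48
  (Z=1, Y=1, X=2) weight 1/48
  (Z=1, Y=1, X=5) weight 1/48
  (Z=1, Y=2, X=2) weight 1/48
  (Z=2, Y=0, X=4) weight 1/48
  … 6 more
Group by X:
  weight(X=2) = 1/16
  weight(X=3) = 5/48
  weight(X=4) = 1/12
  weight(X=5) = 1/16
Total weight = 1/16 + 5/48 + 1/12 + 1/16 = 5/16
P(X=2 | obs) = 1/16 / 5/16 = 1/5
P(X=3 | obs) = 5/48 / 5/16 = 1/3
P(X=4 | obs) = 1/12 / 5/16 = 4/15
P(X=5 | obs) = 1/16 / 5/16 = 1/5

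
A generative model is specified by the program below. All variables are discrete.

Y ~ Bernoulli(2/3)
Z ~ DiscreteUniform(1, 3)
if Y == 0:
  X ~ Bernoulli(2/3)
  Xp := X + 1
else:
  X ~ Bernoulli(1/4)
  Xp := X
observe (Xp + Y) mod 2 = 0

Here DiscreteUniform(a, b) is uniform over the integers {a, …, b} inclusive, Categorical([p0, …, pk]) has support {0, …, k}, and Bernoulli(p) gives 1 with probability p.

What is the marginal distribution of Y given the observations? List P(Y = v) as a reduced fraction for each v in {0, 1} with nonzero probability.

P(Y=0) = 4/7, P(Y=1) = 3/7

Enumerate traces; 6 have nonzero weight after conditioning:
  (Y=0, Z=1, X=1) weight 2/27
  (Y=0, Z=2, X=1) weight 2/27
  (Y=0, Z=3, X=1) weight 2/27
  (Y=1, Z=1, X=1) weight 1/18
  (Y=1, Z=2, X=1) weight 1/18
  (Y=1, Z=3, X=1) weight 1/18
Group by Y:
  weight(Y=0) = 2/9
  weight(Y=1) = 1/6
Total weight = 2/9 + 1/6 = 7/18
P(Y=0 | obs) = 2/9 / 7/18 = 4/7
P(Y=1 | obs) = 1/6 / 7/18 = 3/7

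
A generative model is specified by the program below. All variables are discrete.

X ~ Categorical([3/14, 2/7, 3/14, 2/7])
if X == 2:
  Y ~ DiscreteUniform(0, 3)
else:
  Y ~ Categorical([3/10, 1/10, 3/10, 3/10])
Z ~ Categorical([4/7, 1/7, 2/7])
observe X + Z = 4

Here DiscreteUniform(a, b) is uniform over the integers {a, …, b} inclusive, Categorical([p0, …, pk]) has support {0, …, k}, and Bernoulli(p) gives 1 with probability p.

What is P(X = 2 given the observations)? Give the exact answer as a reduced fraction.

P(X = 2 | obs) = 3/5

Enumerate traces; 8 have nonzero weight after conditioning:
  (X=2, Y=0, Z=2) weight 3/196
  (X=2, Y=1, Z=2) weight 3/196
  (X=2, Y=2, Z=2) weight 3/196
  (X=2, Y=3, Z=2) weight 3/196
  (X=3, Y=0, Z=1) weight 3/245
  (X=3, Y=1, Z=1) weight 1/245
  (X=3, Y=2, Z=1) weight 3/245
  (X=3, Y=3, Z=1) weight 3/245
Group by X:
  weight(X=2) = 3/49
  weight(X=3) = 2/49
Total weight = 3/49 + 2/49 = 5/49
P(X=2 | obs) = 3/49 / 5/49 = 3/5
P(X=3 | obs) = 2/49 / 5/49 = 2/5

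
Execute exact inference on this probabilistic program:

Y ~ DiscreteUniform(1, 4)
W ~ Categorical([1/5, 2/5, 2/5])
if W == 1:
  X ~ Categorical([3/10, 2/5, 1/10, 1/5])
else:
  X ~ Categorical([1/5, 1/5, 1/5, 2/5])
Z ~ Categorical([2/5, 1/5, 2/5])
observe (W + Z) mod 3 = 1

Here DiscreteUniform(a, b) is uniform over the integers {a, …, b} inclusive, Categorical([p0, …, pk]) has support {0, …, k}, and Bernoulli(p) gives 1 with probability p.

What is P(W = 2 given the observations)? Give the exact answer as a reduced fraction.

Enumerate traces; 48 have nonzero weight after conditioning:
  (Y=1, W=0, X=0, Z=1) weight 1/500
  (Y=1, W=0, X=1, Z=1) weight 1/500
  (Y=1, W=0, X=2, Z=1) weight 1/500
  (Y=1, W=0, X=3, Z=1) weight 1/250
  (Y=1, W=1, X=0, Z=0) weight 3/250
  (Y=1, W=1, X=1, Z=0) weight 2/125
  (Y=1, W=1, X=2, Z=0) weight 1/250
  (Y=1, W=1, X=3, Z=0) weight 1/125
  (Y=1, W=2, X=0, Z=2) weight 1/125
  … 39 more
Group by W:
  weight(W=0) = 1/25
  weight(W=1) = 4/25
  weight(W=2) = 4/25
Total weight = 1/25 + 4/25 + 4/25 = 9/25
P(W=0 | obs) = 1/25 / 9/25 = 1/9
P(W=1 | obs) = 4/25 / 9/25 = 4/9
P(W=2 | obs) = 4/25 / 9/25 = 4/9

P(W = 2 | obs) = 4/9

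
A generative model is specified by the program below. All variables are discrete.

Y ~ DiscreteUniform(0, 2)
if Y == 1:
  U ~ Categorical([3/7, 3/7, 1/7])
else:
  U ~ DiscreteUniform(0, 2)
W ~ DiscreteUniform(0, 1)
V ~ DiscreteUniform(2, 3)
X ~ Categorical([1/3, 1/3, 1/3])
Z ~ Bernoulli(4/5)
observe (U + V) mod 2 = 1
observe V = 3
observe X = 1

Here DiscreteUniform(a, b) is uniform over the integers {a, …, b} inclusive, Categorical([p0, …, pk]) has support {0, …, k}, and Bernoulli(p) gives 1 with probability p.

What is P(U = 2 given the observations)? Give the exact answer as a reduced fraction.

Enumerate traces; 24 have nonzero weight after conditioning:
  (Y=0, U=0, W=0, V=3, X=1, Z=0) weight 1/540
  (Y=0, U=0, W=0, V=3, X=1, Z=1) weight 1/135
  (Y=0, U=0, W=1, V=3, X=1, Z=0) weight 1/540
  (Y=0, U=0, W=1, V=3, X=1, Z=1) weight 1/135
  (Y=0, U=2, W=0, V=3, X=1, Z=0) weight 1/540
  (Y=0, U=2, W=0, V=3, X=1, Z=1) weight 1/135
  (Y=0, U=2, W=1, V=3, X=1, Z=0) weight 1/540
  (Y=0, U=2, W=1, V=3, X=1, Z=1) weight 1/135
  … 16 more
Group by U:
  weight(U=0) = 23/378
  weight(U=2) = 17/378
Total weight = 23/378 + 17/378 = 20/189
P(U=0 | obs) = 23/378 / 20/189 = 23/40
P(U=2 | obs) = 17/378 / 20/189 = 17/40

P(U = 2 | obs) = 17/40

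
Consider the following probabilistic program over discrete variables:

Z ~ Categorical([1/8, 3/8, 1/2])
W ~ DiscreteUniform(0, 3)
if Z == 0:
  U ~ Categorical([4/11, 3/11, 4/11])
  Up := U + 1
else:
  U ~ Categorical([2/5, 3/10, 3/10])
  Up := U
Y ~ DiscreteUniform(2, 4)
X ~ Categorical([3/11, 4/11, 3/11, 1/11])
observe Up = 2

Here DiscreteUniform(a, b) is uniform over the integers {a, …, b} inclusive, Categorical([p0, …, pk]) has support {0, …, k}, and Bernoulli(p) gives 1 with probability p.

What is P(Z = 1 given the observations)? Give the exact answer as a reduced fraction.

P(Z = 1 | obs) = 11/29

Enumerate traces; 144 have nonzero weight after conditioning:
  (Z=0, W=0, U=1, Y=2, X=0) weight 3/3872
  (Z=0, W=0, U=1, Y=2, X=1) weight 1/968
  (Z=0, W=0, U=1, Y=2, X=2) weight 3/3872
  (Z=0, W=0, U=1, Y=2, X=3) weight 1/3872
  (Z=0, W=0, U=1, Y=3, X=0) weight 3/3872
  (Z=0, W=0, U=1, Y=3, X=1) weight 1/968
  (Z=0, W=0, U=1, Y=3, X=2) weight 3/3872
  (Z=0, W=0, U=1, Y=3, X=3) weight 1/3872
  (Z=1, W=0, U=2, Y=2, X=0) weight 9/3520
  (Z=2, W=0, U=2, Y=2, X=0) weight 3/880
  … 134 more
Group by Z:
  weight(Z=0) = 3/88
  weight(Z=1) = 9/80
  weight(Z=2) = 3/20
Total weight = 3/88 + 9/80 + 3/20 = 261/880
P(Z=0 | obs) = 3/88 / 261/880 = 10/87
P(Z=1 | obs) = 9/80 / 261/880 = 11/29
P(Z=2 | obs) = 3/20 / 261/880 = 44/87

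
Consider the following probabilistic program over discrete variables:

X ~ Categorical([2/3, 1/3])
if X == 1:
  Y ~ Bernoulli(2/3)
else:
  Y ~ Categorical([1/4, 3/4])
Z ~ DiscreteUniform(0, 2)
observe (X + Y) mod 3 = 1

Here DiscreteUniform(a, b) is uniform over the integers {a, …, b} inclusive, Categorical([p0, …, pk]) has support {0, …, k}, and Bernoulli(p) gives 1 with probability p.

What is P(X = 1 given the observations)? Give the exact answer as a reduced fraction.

P(X = 1 | obs) = 2/11

Enumerate traces; 6 have nonzero weight after conditioning:
  (X=0, Y=1, Z=0) weight 1/6
  (X=0, Y=1, Z=1) weight 1/6
  (X=0, Y=1, Z=2) weight 1/6
  (X=1, Y=0, Z=0) weight 1/27
  (X=1, Y=0, Z=1) weight 1/27
  (X=1, Y=0, Z=2) weight 1/27
Group by X:
  weight(X=0) = 1/2
  weight(X=1) = 1/9
Total weight = 1/2 + 1/9 = 11/18
P(X=0 | obs) = 1/2 / 11/18 = 9/11
P(X=1 | obs) = 1/9 / 11/18 = 2/11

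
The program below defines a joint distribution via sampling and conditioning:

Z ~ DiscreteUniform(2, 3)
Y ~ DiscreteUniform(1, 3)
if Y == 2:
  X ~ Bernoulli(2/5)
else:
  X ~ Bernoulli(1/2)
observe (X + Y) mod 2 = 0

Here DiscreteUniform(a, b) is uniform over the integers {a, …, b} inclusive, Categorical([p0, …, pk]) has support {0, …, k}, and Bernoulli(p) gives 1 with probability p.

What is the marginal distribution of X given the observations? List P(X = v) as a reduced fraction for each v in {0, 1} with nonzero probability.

P(X=0) = 3/8, P(X=1) = 5/8

Enumerate traces; 6 have nonzero weight after conditioning:
  (Z=2, Y=1, X=1) weight 1/12
  (Z=2, Y=2, X=0) weight 1/10
  (Z=2, Y=3, X=1) weight 1/12
  (Z=3, Y=1, X=1) weight 1/12
  (Z=3, Y=2, X=0) weight 1/10
  (Z=3, Y=3, X=1) weight 1/12
Group by X:
  weight(X=0) = 1/5
  weight(X=1) = 1/3
Total weight = 1/5 + 1/3 = 8/15
P(X=0 | obs) = 1/5 / 8/15 = 3/8
P(X=1 | obs) = 1/3 / 8/15 = 5/8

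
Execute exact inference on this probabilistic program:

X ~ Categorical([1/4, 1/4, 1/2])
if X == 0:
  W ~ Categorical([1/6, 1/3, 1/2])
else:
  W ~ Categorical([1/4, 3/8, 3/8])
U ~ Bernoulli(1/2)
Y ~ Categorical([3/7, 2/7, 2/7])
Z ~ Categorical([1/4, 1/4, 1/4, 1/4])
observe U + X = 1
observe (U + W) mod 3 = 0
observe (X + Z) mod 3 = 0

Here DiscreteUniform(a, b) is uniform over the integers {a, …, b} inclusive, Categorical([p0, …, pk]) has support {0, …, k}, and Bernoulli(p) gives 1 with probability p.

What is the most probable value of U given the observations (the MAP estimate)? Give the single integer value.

argmax_v P(U = v | obs) = 1

Enumerate traces; 9 have nonzero weight after conditioning:
  (X=0, W=2, U=1, Y=0, Z=0) weight 3/448
  (X=0, W=2, U=1, Y=0, Z=3) weight 3/448
  (X=0, W=2, U=1, Y=1, Z=0) weight 1/224
  (X=0, W=2, U=1, Y=1, Z=3) weight 1/224
  (X=0, W=2, U=1, Y=2, Z=0) weight 1/224
  (X=0, W=2, U=1, Y=2, Z=3) weight 1/224
  (X=1, W=0, U=0, Y=0, Z=2) weight 3/896
  (X=1, W=0, U=0, Y=1, Z=2) weight 1/448
  … 1 more
Group by U:
  weight(U=0) = 1/128
  weight(U=1) = 1/32
Total weight = 1/128 + 1/32 = 5/128
P(U=0 | obs) = 1/128 / 5/128 = 1/5
P(U=1 | obs) = 1/32 / 5/128 = 4/5
argmax = 1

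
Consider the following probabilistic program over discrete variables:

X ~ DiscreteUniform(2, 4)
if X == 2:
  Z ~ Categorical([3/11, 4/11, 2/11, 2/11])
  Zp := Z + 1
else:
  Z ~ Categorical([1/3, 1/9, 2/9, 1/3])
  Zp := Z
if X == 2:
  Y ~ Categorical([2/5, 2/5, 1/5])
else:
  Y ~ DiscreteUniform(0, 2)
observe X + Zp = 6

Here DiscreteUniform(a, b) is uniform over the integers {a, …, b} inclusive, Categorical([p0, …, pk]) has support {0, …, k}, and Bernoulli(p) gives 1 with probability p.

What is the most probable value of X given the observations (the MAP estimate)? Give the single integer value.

argmax_v P(X = v | obs) = 3

Enumerate traces; 9 have nonzero weight after conditioning:
  (X=2, Z=3, Y=0) weight 4/165
  (X=2, Z=3, Y=1) weight 4/165
  (X=2, Z=3, Y=2) weight 2/165
  (X=3, Z=3, Y=0) weight 1/27
  (X=3, Z=3, Y=1) weight 1/27
  (X=3, Z=3, Y=2) weight 1/27
  (X=4, Z=2, Y=0) weight 2/81
  (X=4, Z=2, Y=1) weight 2/81
  … 1 more
Group by X:
  weight(X=2) = 2/33
  weight(X=3) = 1/9
  weight(X=4) = 2/27
Total weight = 2/33 + 1/9 + 2/27 = 73/297
P(X=2 | obs) = 2/33 / 73/297 = 18/73
P(X=3 | obs) = 1/9 / 73/297 = 33/73
P(X=4 | obs) = 2/27 / 73/297 = 22/73
argmax = 3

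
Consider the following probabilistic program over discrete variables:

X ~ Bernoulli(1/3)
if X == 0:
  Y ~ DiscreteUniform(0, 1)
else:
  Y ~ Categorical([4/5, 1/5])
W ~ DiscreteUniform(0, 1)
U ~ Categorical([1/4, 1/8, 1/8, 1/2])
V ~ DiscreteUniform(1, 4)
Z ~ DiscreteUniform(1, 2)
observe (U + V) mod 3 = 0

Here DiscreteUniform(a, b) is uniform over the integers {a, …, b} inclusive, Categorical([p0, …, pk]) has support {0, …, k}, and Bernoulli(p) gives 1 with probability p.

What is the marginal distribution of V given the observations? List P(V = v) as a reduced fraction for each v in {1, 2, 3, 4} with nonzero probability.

P(V=1) = 1/9, P(V=2) = 1/9, P(V=3) = 2/3, P(V=4) = 1/9

Enumerate traces; 80 have nonzero weight after conditioning:
  (X=0, Y=0, W=0, U=0, V=3, Z=1) weight 1/192
  (X=0, Y=0, W=0, U=0, V=3, Z=2) weight 1/192
  (X=0, Y=0, W=0, U=1, V=2, Z=1) weight 1/384
  (X=0, Y=0, W=0, U=1, V=2, Z=2) weight 1/384
  (X=0, Y=0, W=0, U=2, V=1, Z=1) weight 1/384
  (X=0, Y=0, W=0, U=2, V=1, Z=2) weight 1/384
  (X=0, Y=0, W=0, U=2, V=4, Z=1) weight 1/384
  (X=0, Y=0, W=0, U=2, V=4, Z=2) weight 1/384
  … 72 more
Group by V:
  weight(V=1) = 1/32
  weight(V=2) = 1/32
  weight(V=3) = 3/16
  weight(V=4) = 1/32
Total weight = 1/32 + 1/32 + 3/16 + 1/32 = 9/32
P(V=1 | obs) = 1/32 / 9/32 = 1/9
P(V=2 | obs) = 1/32 / 9/32 = 1/9
P(V=3 | obs) = 3/16 / 9/32 = 2/3
P(V=4 | obs) = 1/32 / 9/32 = 1/9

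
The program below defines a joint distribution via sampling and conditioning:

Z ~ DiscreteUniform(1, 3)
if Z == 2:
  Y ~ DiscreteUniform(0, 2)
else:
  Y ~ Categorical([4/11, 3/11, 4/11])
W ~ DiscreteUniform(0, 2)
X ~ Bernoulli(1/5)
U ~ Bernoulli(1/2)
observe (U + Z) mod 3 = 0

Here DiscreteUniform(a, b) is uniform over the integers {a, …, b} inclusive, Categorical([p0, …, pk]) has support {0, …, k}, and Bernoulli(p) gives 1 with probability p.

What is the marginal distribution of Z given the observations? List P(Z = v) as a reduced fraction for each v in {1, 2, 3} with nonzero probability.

Enumerate traces; 36 have nonzero weight after conditioning:
  (Z=2, Y=0, W=0, X=0, U=1) weight 2/135
  (Z=2, Y=0, W=0, X=1, U=1) weight 1/270
  (Z=2, Y=0, W=1, X=0, U=1) weight 2/135
  (Z=2, Y=0, W=1, X=1, U=1) weight 1/270
  (Z=2, Y=0, W=2, X=0, U=1) weight 2/135
  (Z=2, Y=0, W=2, X=1, U=1) weight 1/270
  (Z=2, Y=1, W=0, X=0, U=1) weight 2/135
  (Z=2, Y=1, W=0, X=1, U=1) weight 1/270
  (Z=3, Y=0, W=0, X=0, U=0) weight 8/495
  … 27 more
Group by Z:
  weight(Z=2) = 1/6
  weight(Z=3) = 1/6
Total weight = 1/6 + 1/6 = 1/3
P(Z=2 | obs) = 1/6 / 1/3 = 1/2
P(Z=3 | obs) = 1/6 / 1/3 = 1/2

P(Z=2) = 1/2, P(Z=3) = 1/2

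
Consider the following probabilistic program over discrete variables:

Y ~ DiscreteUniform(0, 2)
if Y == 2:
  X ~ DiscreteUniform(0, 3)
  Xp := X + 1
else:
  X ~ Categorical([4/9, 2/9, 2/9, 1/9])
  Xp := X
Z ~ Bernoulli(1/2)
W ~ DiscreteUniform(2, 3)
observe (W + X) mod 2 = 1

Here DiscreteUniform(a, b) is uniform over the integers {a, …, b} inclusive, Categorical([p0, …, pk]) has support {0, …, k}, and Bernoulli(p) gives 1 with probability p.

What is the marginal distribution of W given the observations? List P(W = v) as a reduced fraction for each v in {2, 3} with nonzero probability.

Enumerate traces; 24 have nonzero weight after conditioning:
  (Y=0, X=0, Z=0, W=3) weight 1/27
  (Y=0, X=0, Z=1, W=3) weight 1/27
  (Y=0, X=1, Z=0, W=2) weight 1/54
  (Y=0, X=1, Z=1, W=2) weight 1/54
  (Y=0, X=2, Z=0, W=3) weight 1/54
  (Y=0, X=2, Z=1, W=3) weight 1/54
  (Y=0, X=3, Z=0, W=2) weight 1/108
  (Y=0, X=3, Z=1, W=2) weight 1/108
  … 16 more
Group by W:
  weight(W=2) = 7/36
  weight(W=3) = 11/36
Total weight = 7/36 + 11/36 = 1/2
P(W=2 | obs) = 7/36 / 1/2 = 7/18
P(W=3 | obs) = 11/36 / 1/2 = 11/18

P(W=2) = 7/18, P(W=3) = 11/18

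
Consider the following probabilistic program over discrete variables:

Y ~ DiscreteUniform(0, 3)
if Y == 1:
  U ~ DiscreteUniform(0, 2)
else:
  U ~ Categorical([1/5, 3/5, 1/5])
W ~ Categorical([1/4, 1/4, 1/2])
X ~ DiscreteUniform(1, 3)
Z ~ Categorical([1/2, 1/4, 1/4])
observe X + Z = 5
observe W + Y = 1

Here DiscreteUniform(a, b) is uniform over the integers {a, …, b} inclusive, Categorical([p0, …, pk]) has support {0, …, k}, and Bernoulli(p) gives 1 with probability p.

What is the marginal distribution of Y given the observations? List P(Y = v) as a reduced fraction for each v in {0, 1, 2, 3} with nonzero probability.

Enumerate traces; 6 have nonzero weight after conditioning:
  (Y=0, U=0, W=1, X=3, Z=2) weight 1/960
  (Y=0, U=1, W=1, X=3, Z=2) weight 1/320
  (Y=0, U=2, W=1, X=3, Z=2) weight 1/960
  (Y=1, U=0, W=0, X=3, Z=2) weight 1/576
  (Y=1, U=1, W=0, X=3, Z=2) weight 1/576
  (Y=1, U=2, W=0, X=3, Z=2) weight 1/576
Group by Y:
  weight(Y=0) = 1/192
  weight(Y=1) = 1/192
Total weight = 1/192 + 1/192 = 1/96
P(Y=0 | obs) = 1/192 / 1/96 = 1/2
P(Y=1 | obs) = 1/192 / 1/96 = 1/2

P(Y=0) = 1/2, P(Y=1) = 1/2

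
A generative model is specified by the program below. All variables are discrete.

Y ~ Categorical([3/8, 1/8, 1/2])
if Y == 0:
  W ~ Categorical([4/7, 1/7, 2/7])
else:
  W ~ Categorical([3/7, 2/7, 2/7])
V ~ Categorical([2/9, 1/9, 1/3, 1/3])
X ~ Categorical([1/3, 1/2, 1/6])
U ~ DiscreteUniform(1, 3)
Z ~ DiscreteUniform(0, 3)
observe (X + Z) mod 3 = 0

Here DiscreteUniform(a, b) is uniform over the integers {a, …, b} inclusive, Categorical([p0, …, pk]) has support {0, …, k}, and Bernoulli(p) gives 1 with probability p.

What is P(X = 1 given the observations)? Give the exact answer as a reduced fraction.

P(X = 1 | obs) = 3/8

Enumerate traces; 432 have nonzero weight after conditioning:
  (Y=0, W=0, V=0, X=0, U=1, Z=0) weight 1/756
  (Y=0, W=0, V=0, X=0, U=1, Z=3) weight 1/756
  (Y=0, W=0, V=0, X=0, U=2, Z=0) weight 1/756
  (Y=0, W=0, V=0, X=0, U=2, Z=3) weight 1/756
  (Y=0, W=0, V=0, X=0, U=3, Z=0) weight 1/756
  (Y=0, W=0, V=0, X=0, U=3, Z=3) weight 1/756
  (Y=0, W=0, V=0, X=1, U=1, Z=2) weight 1/504
  (Y=0, W=0, V=0, X=1, U=2, Z=2) weight 1/504
  (Y=0, W=0, V=0, X=2, U=1, Z=1) weight 1/1512
  … 423 more
Group by X:
  weight(X=0) = 1/6
  weight(X=1) = 1/8
  weight(X=2) = 1/24
Total weight = 1/6 + 1/8 + 1/24 = 1/3
P(X=0 | obs) = 1/6 / 1/3 = 1/2
P(X=1 | obs) = 1/8 / 1/3 = 3/8
P(X=2 | obs) = 1/24 / 1/3 = 1/8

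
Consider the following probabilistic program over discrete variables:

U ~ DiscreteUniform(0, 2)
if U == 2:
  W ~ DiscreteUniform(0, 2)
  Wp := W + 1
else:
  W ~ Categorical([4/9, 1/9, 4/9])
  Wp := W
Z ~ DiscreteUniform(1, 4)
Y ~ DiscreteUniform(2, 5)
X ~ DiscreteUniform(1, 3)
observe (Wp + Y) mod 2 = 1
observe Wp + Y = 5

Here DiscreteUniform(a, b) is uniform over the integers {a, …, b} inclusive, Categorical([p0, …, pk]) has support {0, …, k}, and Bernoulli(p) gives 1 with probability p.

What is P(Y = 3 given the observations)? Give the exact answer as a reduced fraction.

P(Y = 3 | obs) = 11/27

Enumerate traces; 108 have nonzero weight after conditioning:
  (U=0, W=0, Z=1, Y=5, X=1) weight 1/324
  (U=0, W=0, Z=1, Y=5, X=2) weight 1/324
  (U=0, W=0, Z=1, Y=5, X=3) weight 1/324
  (U=0, W=0, Z=2, Y=5, X=1) weight 1/324
  (U=0, W=0, Z=2, Y=5, X=2) weight 1/324
  (U=0, W=0, Z=2, Y=5, X=3) weight 1/324
  (U=0, W=0, Z=3, Y=5, X=1) weight 1/324
  (U=0, W=0, Z=3, Y=5, X=2) weight 1/324
  (U=0, W=1, Z=1, Y=4, X=1) weight 1/1296
  (U=0, W=2, Z=1, Y=3, X=1) weight 1/324
  … 98 more
Group by Y:
  weight(Y=2) = 1/36
  weight(Y=3) = 11/108
  weight(Y=4) = 5/108
  weight(Y=5) = 2/27
Total weight = 1/36 + 11/108 + 5/108 + 2/27 = 1/4
P(Y=2 | obs) = 1/36 / 1/4 = 1/9
P(Y=3 | obs) = 11/108 / 1/4 = 11/27
P(Y=4 | obs) = 5/108 / 1/4 = 5/27
P(Y=5 | obs) = 2/27 / 1/4 = 8/27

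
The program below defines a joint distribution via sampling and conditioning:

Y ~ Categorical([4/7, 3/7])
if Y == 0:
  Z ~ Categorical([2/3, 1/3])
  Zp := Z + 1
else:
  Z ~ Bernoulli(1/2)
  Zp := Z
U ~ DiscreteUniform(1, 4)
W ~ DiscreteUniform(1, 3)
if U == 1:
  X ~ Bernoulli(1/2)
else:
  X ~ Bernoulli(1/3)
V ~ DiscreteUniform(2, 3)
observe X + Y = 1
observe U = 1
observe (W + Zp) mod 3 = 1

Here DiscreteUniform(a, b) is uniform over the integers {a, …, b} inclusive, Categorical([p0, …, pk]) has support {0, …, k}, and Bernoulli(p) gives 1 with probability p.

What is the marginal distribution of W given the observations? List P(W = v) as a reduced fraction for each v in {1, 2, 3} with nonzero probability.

Enumerate traces; 8 have nonzero weight after conditioning:
  (Y=0, Z=0, U=1, W=3, X=1, V=2) weight 1/126
  (Y=0, Z=0, U=1, W=3, X=1, V=3) weight 1/126
  (Y=0, Z=1, U=1, W=2, X=1, V=2) weight 1/252
  (Y=0, Z=1, U=1, W=2, X=1, V=3) weight 1/252
  (Y=1, Z=0, U=1, W=1, X=0, V=2) weight 1/224
  (Y=1, Z=0, U=1, W=1, X=0, V=3) weight 1/224
  (Y=1, Z=1, U=1, W=3, X=0, V=2) weight 1/224
  (Y=1, Z=1, U=1, W=3, X=0, V=3) weight 1/224
Group by W:
  weight(W=1) = 1/112
  weight(W=2) = 1/126
  weight(W=3) = 25/1008
Total weight = 1/112 + 1/126 + 25/1008 = 1/24
P(W=1 | obs) = 1/112 / 1/24 = 3/14
P(W=2 | obs) = 1/126 / 1/24 = 4/21
P(W=3 | obs) = 25/1008 / 1/24 = 25/42

P(W=1) = 3/14, P(W=2) = 4/21, P(W=3) = 25/42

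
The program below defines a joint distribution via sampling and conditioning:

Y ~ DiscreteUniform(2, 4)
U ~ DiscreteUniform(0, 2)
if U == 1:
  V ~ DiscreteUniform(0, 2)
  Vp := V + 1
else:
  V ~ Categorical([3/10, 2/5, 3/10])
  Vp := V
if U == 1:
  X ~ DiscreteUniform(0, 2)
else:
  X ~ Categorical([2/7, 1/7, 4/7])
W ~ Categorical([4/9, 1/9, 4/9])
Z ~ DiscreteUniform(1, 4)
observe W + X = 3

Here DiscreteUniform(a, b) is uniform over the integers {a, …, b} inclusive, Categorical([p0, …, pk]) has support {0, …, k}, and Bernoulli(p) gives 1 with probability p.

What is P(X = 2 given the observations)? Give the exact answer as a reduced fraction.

Enumerate traces; 216 have nonzero weight after conditioning:
  (Y=2, U=0, V=0, X=1, W=2, Z=1) weight 1/1890
  (Y=2, U=0, V=0, X=1, W=2, Z=2) weight 1/1890
  (Y=2, U=0, V=0, X=1, W=2, Z=3) weight 1/1890
  (Y=2, U=0, V=0, X=1, W=2, Z=4) weight 1/1890
  (Y=2, U=0, V=0, X=2, W=1, Z=1) weight 1/1890
  (Y=2, U=0, V=0, X=2, W=1, Z=2) weight 1/1890
  (Y=2, U=0, V=0, X=2, W=1, Z=3) weight 1/1890
  (Y=2, U=0, V=0, X=2, W=1, Z=4) weight 1/1890
  … 208 more
Group by X:
  weight(X=1) = 52/567
  weight(X=2) = 31/567
Total weight = 52/567 + 31/567 = 83/567
P(X=1 | obs) = 52/567 / 83/567 = 52/83
P(X=2 | obs) = 31/567 / 83/567 = 31/83

P(X = 2 | obs) = 31/83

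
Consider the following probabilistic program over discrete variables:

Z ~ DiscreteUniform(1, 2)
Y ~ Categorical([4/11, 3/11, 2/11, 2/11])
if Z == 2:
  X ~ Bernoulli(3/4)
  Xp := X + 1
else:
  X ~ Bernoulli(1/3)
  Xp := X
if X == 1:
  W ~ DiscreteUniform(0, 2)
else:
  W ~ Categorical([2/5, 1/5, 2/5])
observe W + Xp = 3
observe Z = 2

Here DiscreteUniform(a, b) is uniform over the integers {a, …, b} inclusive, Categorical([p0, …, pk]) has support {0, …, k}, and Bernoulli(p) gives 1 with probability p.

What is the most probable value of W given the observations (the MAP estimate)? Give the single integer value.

argmax_v P(W = v | obs) = 1

Enumerate traces; 8 have nonzero weight after conditioning:
  (Z=2, Y=0, X=0, W=2) weight 1/55
  (Z=2, Y=0, X=1, W=1) weight 1/22
  (Z=2, Y=1, X=0, W=2) weight 3/220
  (Z=2, Y=1, X=1, W=1) weight 3/88
  (Z=2, Y=2, X=0, W=2) weight 1/110
  (Z=2, Y=2, X=1, W=1) weight 1/44
  (Z=2, Y=3, X=0, W=2) weight 1/110
  (Z=2, Y=3, X=1, W=1) weight 1/44
Group by W:
  weight(W=1) = 1/8
  weight(W=2) = 1/20
Total weight = 1/8 + 1/20 = 7/40
P(W=1 | obs) = 1/8 / 7/40 = 5/7
P(W=2 | obs) = 1/20 / 7/40 = 2/7
argmax = 1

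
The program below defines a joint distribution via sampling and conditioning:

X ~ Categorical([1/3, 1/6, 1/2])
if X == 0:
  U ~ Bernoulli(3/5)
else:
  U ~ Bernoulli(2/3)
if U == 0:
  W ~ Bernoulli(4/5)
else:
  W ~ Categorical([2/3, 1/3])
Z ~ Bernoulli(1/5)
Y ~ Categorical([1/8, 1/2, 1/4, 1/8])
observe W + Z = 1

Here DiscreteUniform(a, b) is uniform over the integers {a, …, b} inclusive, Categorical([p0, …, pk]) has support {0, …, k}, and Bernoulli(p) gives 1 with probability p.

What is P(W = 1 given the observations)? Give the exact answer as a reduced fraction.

P(W = 1 | obs) = 674/843

Enumerate traces; 48 have nonzero weight after conditioning:
  (X=0, U=0, W=0, Z=1, Y=0) weight 1/1500
  (X=0, U=0, W=0, Z=1, Y=1) weight 1/375
  (X=0, U=0, W=0, Z=1, Y=2) weight 1/750
  (X=0, U=0, W=0, Z=1, Y=3) weight 1/1500
  (X=0, U=0, W=1, Z=0, Y=0) weight 4/375
  (X=0, U=0, W=1, Z=0, Y=1) weight 16/375
  (X=0, U=0, W=1, Z=0, Y=2) weight 8/375
  (X=0, U=0, W=1, Z=0, Y=3) weight 4/375
  … 40 more
Group by W:
  weight(W=0) = 338/3375
  weight(W=1) = 1348/3375
Total weight = 338/3375 + 1348/3375 = 562/1125
P(W=0 | obs) = 338/3375 / 562/1125 = 169/843
P(W=1 | obs) = 1348/3375 / 562/1125 = 674/843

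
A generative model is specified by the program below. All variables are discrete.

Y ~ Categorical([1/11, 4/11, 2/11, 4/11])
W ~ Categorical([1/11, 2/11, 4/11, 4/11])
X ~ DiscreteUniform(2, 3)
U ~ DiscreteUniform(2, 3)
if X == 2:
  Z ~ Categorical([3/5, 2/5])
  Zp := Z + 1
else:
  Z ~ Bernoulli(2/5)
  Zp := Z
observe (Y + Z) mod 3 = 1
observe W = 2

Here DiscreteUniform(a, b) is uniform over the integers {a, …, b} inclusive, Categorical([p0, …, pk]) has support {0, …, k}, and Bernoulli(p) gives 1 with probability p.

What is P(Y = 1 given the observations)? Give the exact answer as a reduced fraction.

Enumerate traces; 12 have nonzero weight after conditioning:
  (Y=0, W=2, X=2, U=2, Z=1) weight 2/605
  (Y=0, W=2, X=2, U=3, Z=1) weight 2/605
  (Y=0, W=2, X=3, U=2, Z=1) weight 2/605
  (Y=0, W=2, X=3, U=3, Z=1) weight 2/605
  (Y=1, W=2, X=2, U=2, Z=0) weight 12/605
  (Y=1, W=2, X=2, U=3, Z=0) weight 12/605
  (Y=1, W=2, X=3, U=2, Z=0) weight 12/605
  (Y=1, W=2, X=3, U=3, Z=0) weight 12/605
  (Y=3, W=2, X=2, U=2, Z=1) weight 8/605
  … 3 more
Group by Y:
  weight(Y=0) = 8/605
  weight(Y=1) = 48/605
  weight(Y=3) = 32/605
Total weight = 8/605 + 48/605 + 32/605 = 8/55
P(Y=0 | obs) = 8/605 / 8/55 = 1/11
P(Y=1 | obs) = 48/605 / 8/55 = 6/11
P(Y=3 | obs) = 32/605 / 8/55 = 4/11

P(Y = 1 | obs) = 6/11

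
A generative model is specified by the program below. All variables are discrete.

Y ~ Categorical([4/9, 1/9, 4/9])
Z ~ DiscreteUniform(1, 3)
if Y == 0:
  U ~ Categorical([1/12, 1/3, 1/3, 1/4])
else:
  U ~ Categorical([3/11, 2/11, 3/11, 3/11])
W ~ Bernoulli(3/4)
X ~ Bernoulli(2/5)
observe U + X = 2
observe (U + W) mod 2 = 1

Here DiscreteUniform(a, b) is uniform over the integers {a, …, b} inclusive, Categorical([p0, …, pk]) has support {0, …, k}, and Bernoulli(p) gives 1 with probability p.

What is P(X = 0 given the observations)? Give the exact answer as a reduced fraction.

P(X = 0 | obs) = 801/949

Enumerate traces; 18 have nonzero weight after conditioning:
  (Y=0, Z=1, U=1, W=0, X=1) weight 2/405
  (Y=0, Z=1, U=2, W=1, X=0) weight 1/45
  (Y=0, Z=2, U=1, W=0, X=1) weight 2/405
  (Y=0, Z=2, U=2, W=1, X=0) weight 1/45
  (Y=0, Z=3, U=1, W=0, X=1) weight 2/405
  (Y=0, Z=3, U=2, W=1, X=0) weight 1/45
  (Y=1, Z=1, U=1, W=0, X=1) weight 1/1485
  (Y=1, Z=1, U=2, W=1, X=0) weight 1/220
  … 10 more
Group by X:
  weight(X=0) = 89/660
  weight(X=1) = 37/1485
Total weight = 89/660 + 37/1485 = 949/5940
P(X=0 | obs) = 89/660 / 949/5940 = 801/949
P(X=1 | obs) = 37/1485 / 949/5940 = 148/949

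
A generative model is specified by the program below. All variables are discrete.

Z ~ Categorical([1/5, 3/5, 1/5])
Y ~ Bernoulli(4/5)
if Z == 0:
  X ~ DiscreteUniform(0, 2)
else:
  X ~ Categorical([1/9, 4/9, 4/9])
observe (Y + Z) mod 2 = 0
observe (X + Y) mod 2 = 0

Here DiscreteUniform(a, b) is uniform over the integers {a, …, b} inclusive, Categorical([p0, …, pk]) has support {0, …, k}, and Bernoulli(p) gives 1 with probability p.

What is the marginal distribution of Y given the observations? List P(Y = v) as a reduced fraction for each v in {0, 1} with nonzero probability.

P(Y=0) = 11/59, P(Y=1) = 48/59

Enumerate traces; 5 have nonzero weight after conditioning:
  (Z=0, Y=0, X=0) weight 1/75
  (Z=0, Y=0, X=2) weight 1/75
  (Z=1, Y=1, X=1) weight 16/75
  (Z=2, Y=0, X=0) weight 1/225
  (Z=2, Y=0, X=2) weight 4/225
Group by Y:
  weight(Y=0) = 11/225
  weight(Y=1) = 16/75
Total weight = 11/225 + 16/75 = 59/225
P(Y=0 | obs) = 11/225 / 59/225 = 11/59
P(Y=1 | obs) = 16/75 / 59/225 = 48/59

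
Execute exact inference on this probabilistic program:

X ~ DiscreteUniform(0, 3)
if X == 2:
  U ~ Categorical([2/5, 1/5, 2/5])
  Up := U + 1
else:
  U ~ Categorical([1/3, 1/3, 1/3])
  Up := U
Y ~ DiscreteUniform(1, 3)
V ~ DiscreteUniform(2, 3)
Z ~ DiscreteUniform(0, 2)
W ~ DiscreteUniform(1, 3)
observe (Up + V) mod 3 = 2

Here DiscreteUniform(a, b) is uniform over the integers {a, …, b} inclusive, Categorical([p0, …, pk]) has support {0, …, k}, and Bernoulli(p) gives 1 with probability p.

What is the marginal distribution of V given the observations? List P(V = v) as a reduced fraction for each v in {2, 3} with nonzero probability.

Enumerate traces; 216 have nonzero weight after conditioning:
  (X=0, U=0, Y=1, V=2, Z=0, W=1) weight 1/648
  (X=0, U=0, Y=1, V=2, Z=0, W=2) weight 1/648
  (X=0, U=0, Y=1, V=2, Z=0, W=3) weight 1/648
  (X=0, U=0, Y=1, V=2, Z=1, W=1) weight 1/648
  (X=0, U=0, Y=1, V=2, Z=1, W=2) weight 1/648
  (X=0, U=0, Y=1, V=2, Z=1, W=3) weight 1/648
  (X=0, U=0, Y=1, V=2, Z=2, W=1) weight 1/648
  (X=0, U=0, Y=1, V=2, Z=2, W=2) weight 1/648
  (X=0, U=2, Y=1, V=3, Z=0, W=1) weight 1/648
  … 207 more
Group by V:
  weight(V=2) = 7/40
  weight(V=3) = 3/20
Total weight = 7/40 + 3/20 = 13/40
P(V=2 | obs) = 7/40 / 13/40 = 7/13
P(V=3 | obs) = 3/20 / 13/40 = 6/13

P(V=2) = 7/13, P(V=3) = 6/13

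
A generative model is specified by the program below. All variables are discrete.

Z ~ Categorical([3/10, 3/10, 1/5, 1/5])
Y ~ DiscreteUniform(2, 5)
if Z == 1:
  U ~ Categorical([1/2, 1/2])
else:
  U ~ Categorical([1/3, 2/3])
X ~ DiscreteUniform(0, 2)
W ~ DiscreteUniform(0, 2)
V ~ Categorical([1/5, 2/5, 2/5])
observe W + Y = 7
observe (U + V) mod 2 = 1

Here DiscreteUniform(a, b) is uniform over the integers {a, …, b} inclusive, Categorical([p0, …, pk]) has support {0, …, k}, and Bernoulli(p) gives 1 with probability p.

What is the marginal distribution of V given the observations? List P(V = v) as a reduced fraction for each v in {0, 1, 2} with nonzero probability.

P(V=0) = 37/157, P(V=1) = 46/157, P(V=2) = 74/157

Enumerate traces; 36 have nonzero weight after conditioning:
  (Z=0, Y=5, U=0, X=0, W=2, V=1) weight 1/900
  (Z=0, Y=5, U=0, X=1, W=2, V=1) weight 1/900
  (Z=0, Y=5, U=0, X=2, W=2, V=1) weight 1/900
  (Z=0, Y=5, U=1, X=0, W=2, V=0) weight 1/900
  (Z=0, Y=5, U=1, X=0, W=2, V=2) weight 1/450
  (Z=0, Y=5, U=1, X=1, W=2, V=0) weight 1/900
  (Z=0, Y=5, U=1, X=1, W=2, V=2) weight 1/450
  (Z=0, Y=5, U=1, X=2, W=2, V=0) weight 1/900
  … 28 more
Group by V:
  weight(V=0) = 37/3600
  weight(V=1) = 23/1800
  weight(V=2) = 37/1800
Total weight = 37/3600 + 23/1800 + 37/1800 = 157/3600
P(V=0 | obs) = 37/3600 / 157/3600 = 37/157
P(V=1 | obs) = 23/1800 / 157/3600 = 46/157
P(V=2 | obs) = 37/1800 / 157/3600 = 74/157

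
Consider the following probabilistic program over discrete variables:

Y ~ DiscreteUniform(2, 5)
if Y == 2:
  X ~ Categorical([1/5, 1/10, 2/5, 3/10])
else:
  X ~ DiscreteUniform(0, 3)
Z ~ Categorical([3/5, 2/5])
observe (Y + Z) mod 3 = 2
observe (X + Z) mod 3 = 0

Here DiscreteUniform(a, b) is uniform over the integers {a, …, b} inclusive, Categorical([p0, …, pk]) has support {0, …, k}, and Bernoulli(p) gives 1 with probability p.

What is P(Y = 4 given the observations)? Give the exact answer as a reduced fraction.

Enumerate traces; 5 have nonzero weight after conditioning:
  (Y=2, X=0, Z=0) weight 3/100
  (Y=2, X=3, Z=0) weight 9/200
  (Y=4, X=2, Z=1) weight 1/40
  (Y=5, X=0, Z=0) weight 3/80
  (Y=5, X=3, Z=0) weight 3/80
Group by Y:
  weight(Y=2) = 3/40
  weight(Y=4) = 1/40
  weight(Y=5) = 3/40
Total weight = 3/40 + 1/40 + 3/40 = 7/40
P(Y=2 | obs) = 3/40 / 7/40 = 3/7
P(Y=4 | obs) = 1/40 / 7/40 = 1/7
P(Y=5 | obs) = 3/40 / 7/40 = 3/7

P(Y = 4 | obs) = 1/7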